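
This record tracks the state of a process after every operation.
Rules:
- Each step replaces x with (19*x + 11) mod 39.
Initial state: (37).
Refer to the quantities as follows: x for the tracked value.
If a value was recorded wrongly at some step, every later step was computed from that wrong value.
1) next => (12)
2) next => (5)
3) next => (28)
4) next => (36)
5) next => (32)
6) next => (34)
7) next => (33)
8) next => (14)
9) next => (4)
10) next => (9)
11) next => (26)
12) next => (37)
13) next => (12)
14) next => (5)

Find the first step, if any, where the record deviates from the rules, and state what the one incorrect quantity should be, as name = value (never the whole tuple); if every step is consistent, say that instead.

no error

1. x = (19*37 + 11) mod 39 = 12 (confirmed correct)
2. x = (19*12 + 11) mod 39 = 5 (confirmed correct)
3. x = (19*5 + 11) mod 39 = 28 (consistent with the record)
4. x = (19*28 + 11) mod 39 = 36 (confirmed correct)
5. x = (19*36 + 11) mod 39 = 32 (agrees with the record)
6. x = (19*32 + 11) mod 39 = 34 (agrees with the record)
7. x = (19*34 + 11) mod 39 = 33 (verified)
8. x = (19*33 + 11) mod 39 = 14 (agrees with the record)
9. x = (19*14 + 11) mod 39 = 4 (agrees with the record)
10. x = (19*4 + 11) mod 39 = 9 (exactly as logged)
11. x = (19*9 + 11) mod 39 = 26 (same as recorded)
12. x = (19*26 + 11) mod 39 = 37 (exactly as logged)
13. x = (19*37 + 11) mod 39 = 12 (verified)
14. x = (19*12 + 11) mod 39 = 5 (confirmed correct)
No step deviates from the rules.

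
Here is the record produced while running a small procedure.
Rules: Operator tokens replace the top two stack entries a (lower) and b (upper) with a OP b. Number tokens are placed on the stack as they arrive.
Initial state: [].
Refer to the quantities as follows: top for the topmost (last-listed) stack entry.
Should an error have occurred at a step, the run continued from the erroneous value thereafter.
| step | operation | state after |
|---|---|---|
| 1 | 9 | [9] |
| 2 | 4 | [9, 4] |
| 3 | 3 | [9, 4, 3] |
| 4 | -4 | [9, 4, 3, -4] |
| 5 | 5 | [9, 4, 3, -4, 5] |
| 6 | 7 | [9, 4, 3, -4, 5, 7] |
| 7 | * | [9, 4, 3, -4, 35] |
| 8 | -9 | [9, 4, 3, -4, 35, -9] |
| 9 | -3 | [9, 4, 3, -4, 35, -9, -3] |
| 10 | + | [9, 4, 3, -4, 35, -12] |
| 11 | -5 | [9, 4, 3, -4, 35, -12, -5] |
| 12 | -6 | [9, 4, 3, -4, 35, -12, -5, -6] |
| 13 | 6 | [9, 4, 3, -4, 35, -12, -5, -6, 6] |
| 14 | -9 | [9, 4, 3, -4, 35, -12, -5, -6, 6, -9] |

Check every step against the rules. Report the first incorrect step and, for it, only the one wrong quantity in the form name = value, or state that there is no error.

no error

1. push 9: top = 9 (verified)
2. push 4: top = 4 (exactly as logged)
3. push 3: top = 3 (exactly as logged)
4. push -4: top = -4 (exactly as logged)
5. push 5: top = 5 (exactly as logged)
6. push 7: top = 7 (agrees with the record)
7. 5 * 7 = 35 (agrees with the record)
8. push -9: top = -9 (agrees with the record)
9. push -3: top = -3 (matches)
10. -9 + -3 = -12 (consistent with the record)
11. push -5: top = -5 (in agreement)
12. push -6: top = -6 (consistent with the record)
13. push 6: top = 6 (agrees with the record)
14. push -9: top = -9 (confirmed correct)
Nothing is out of place; the run is error-free.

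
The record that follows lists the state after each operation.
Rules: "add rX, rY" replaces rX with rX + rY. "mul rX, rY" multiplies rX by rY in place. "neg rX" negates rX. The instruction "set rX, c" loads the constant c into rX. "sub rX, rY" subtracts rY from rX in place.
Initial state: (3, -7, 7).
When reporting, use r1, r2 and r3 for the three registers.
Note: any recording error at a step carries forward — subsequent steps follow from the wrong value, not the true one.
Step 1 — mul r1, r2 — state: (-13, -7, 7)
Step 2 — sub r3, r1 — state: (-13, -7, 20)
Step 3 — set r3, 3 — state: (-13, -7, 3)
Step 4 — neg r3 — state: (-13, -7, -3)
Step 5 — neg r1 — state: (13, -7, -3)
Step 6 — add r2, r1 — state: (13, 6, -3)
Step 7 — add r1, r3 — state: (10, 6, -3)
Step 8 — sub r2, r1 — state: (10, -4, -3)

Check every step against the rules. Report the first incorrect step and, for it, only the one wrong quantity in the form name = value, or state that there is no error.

step 1, r1 = -21

Step 1: r1 = 3 * -7 = -21 — not what was recorded.
So the first discrepancy is step 1, where the right value is r1 = -21.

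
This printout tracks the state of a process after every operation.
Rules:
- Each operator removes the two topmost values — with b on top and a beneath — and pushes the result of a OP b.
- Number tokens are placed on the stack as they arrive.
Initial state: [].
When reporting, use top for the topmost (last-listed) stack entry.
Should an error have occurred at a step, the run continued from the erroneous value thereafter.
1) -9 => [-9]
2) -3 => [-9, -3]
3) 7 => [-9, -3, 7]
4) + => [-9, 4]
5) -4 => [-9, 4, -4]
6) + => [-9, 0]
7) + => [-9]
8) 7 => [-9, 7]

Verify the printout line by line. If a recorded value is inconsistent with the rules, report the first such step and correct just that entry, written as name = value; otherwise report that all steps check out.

no error

step 1: push -9: top = -9 -> no discrepancy
step 2: push -3: top = -3 -> consistent with the printout
step 3: push 7: top = 7 -> verified
step 4: -3 + 7 = 4 -> same as recorded
step 5: push -4: top = -4 -> agrees with the printout
step 6: 4 + -4 = 0 -> verified
step 7: -9 + 0 = -9 -> exactly as logged
step 8: push 7: top = 7 -> confirmed correct
No step deviates from the rules.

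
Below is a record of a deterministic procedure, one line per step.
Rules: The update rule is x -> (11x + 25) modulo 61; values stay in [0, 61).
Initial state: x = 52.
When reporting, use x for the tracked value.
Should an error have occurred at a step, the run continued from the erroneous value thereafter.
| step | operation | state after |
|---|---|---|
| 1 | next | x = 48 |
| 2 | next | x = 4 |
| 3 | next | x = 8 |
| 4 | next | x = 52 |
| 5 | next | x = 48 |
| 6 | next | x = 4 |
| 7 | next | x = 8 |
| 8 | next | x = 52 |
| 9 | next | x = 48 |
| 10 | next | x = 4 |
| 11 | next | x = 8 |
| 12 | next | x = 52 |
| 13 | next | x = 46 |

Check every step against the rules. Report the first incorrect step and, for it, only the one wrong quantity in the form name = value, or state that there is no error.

step 13, x = 48

step 1: x = (11*52 + 25) mod 61 = 48 -> in agreement
step 2: x = (11*48 + 25) mod 61 = 4 -> no discrepancy
step 3: x = (11*4 + 25) mod 61 = 8 -> consistent with the record
step 4: x = (11*8 + 25) mod 61 = 52 -> exactly as logged
step 5: x = (11*52 + 25) mod 61 = 48 -> agrees with the record
step 6: x = (11*48 + 25) mod 61 = 4 -> exactly as logged
step 7: x = (11*4 + 25) mod 61 = 8 -> in agreement
step 8: x = (11*8 + 25) mod 61 = 52 -> matches
step 9: x = (11*52 + 25) mod 61 = 48 -> matches
step 10: x = (11*48 + 25) mod 61 = 4 -> exactly as logged
step 11: x = (11*4 + 25) mod 61 = 8 -> matches
step 12: x = (11*8 + 25) mod 61 = 52 -> exactly as logged
step 13: x = (11*52 + 25) mod 61 = 48 -> not what was recorded
So the first discrepancy is step 13, where the right value is x = 48.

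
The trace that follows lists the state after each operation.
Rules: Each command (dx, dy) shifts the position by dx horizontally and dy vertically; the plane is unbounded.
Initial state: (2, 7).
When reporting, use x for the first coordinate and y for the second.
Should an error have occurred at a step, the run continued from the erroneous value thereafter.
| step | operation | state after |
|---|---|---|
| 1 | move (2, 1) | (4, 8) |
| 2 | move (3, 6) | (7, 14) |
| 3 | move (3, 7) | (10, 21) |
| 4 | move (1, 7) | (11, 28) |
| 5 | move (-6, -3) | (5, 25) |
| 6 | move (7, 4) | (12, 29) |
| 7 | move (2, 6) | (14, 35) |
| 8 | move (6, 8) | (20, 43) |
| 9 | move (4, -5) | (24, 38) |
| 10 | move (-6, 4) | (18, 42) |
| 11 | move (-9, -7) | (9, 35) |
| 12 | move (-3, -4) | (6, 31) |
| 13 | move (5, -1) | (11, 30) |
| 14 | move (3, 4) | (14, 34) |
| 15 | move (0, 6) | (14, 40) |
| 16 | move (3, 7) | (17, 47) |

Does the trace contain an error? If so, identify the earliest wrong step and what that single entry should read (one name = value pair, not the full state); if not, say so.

Recomputing the run from the initial state:
step 1: x = 4, y = 8
step 2: x = 7, y = 14
step 3: x = 10, y = 21
step 4: x = 11, y = 28
step 5: x = 5, y = 25
step 6: x = 12, y = 29
step 7: x = 14, y = 35
step 8: x = 20, y = 43
step 9: x = 24, y = 38
step 10: x = 18, y = 42
step 11: x = 9, y = 35
step 12: x = 6, y = 31
step 13: x = 11, y = 30
step 14: x = 14, y = 34
step 15: x = 14, y = 40
step 16: x = 17, y = 47
This matches the trace at every step.

no error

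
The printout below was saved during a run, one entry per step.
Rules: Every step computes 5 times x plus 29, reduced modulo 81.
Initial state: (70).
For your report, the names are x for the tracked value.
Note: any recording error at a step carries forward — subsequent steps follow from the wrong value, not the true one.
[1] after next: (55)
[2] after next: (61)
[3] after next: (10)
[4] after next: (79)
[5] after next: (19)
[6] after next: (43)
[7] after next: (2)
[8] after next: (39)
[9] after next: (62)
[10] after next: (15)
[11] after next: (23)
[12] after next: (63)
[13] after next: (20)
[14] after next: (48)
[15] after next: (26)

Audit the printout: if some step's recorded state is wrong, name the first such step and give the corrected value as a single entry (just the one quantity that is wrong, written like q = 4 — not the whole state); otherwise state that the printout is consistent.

step 7, x = 1

Step 1: x = (5*70 + 29) mod 81 = 55 — no discrepancy.
Step 2: x = (5*55 + 29) mod 81 = 61 — matches.
Step 3: x = (5*61 + 29) mod 81 = 10 — in agreement.
Step 4: x = (5*10 + 29) mod 81 = 79 — no discrepancy.
Step 5: x = (5*79 + 29) mod 81 = 19 — confirmed correct.
Step 6: x = (5*19 + 29) mod 81 = 43 — matches.
Step 7: x = (5*43 + 29) mod 81 = 1 — the recorded entry deviates here.
First deviation found at step 7; the corrected entry is x = 1.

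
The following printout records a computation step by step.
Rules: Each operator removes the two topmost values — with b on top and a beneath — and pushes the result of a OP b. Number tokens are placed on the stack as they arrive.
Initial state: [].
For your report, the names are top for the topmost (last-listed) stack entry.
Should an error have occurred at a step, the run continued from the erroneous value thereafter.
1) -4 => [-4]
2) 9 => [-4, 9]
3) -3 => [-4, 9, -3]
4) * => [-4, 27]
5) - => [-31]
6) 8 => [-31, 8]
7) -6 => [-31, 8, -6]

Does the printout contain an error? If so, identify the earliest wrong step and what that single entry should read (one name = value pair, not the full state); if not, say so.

step 4, top = -27

step 1: push -4: top = -4 -> matches
step 2: push 9: top = 9 -> confirmed correct
step 3: push -3: top = -3 -> exactly as logged
step 4: 9 * -3 = -27 -> first mismatch against the printout
The earliest wrong entry is at step 4: it should read top = -27.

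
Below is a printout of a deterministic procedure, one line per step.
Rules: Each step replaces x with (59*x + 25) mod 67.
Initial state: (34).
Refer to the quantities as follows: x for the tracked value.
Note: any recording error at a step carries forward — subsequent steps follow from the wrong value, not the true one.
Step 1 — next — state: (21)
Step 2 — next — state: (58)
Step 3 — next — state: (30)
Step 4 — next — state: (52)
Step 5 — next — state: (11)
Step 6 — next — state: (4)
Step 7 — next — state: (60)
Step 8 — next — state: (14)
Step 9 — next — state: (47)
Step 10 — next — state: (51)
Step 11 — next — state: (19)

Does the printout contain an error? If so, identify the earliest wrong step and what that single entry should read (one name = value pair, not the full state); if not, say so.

step 1: x = (59*34 + 25) mod 67 = 21 -> consistent with the printout
step 2: x = (59*21 + 25) mod 67 = 58 -> in agreement
step 3: x = (59*58 + 25) mod 67 = 30 -> no discrepancy
step 4: x = (59*30 + 25) mod 67 = 53 -> the recorded entry deviates here
The earliest wrong entry is at step 4: it should read x = 53.

step 4, x = 53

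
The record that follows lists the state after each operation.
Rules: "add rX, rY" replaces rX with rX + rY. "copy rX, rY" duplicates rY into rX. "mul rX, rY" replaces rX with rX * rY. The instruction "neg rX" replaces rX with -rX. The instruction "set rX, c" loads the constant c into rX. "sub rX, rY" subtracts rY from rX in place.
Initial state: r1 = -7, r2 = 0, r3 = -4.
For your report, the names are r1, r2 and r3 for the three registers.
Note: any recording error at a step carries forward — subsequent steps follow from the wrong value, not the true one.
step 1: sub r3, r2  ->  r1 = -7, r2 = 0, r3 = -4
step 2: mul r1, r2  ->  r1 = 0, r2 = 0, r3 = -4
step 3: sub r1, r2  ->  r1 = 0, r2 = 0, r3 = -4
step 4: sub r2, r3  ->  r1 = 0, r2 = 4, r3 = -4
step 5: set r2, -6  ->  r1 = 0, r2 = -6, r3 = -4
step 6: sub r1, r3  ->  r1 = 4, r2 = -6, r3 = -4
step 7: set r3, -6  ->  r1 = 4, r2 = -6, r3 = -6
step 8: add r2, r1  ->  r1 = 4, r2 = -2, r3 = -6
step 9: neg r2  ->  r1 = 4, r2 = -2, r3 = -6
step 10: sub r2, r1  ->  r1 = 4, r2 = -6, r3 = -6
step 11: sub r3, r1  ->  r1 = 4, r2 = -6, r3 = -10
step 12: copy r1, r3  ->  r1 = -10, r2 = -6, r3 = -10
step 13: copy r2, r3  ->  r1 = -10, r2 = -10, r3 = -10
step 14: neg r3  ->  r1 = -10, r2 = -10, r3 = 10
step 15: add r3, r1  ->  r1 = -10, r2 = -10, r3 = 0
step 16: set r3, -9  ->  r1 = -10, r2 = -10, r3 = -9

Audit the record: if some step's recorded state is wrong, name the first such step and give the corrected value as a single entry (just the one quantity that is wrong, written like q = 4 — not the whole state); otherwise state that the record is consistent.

step 9, r2 = 2

step 1: r3 = -4 - 0 = -4 -> no discrepancy
step 2: r1 = -7 * 0 = 0 -> consistent with the record
step 3: r1 = 0 - 0 = 0 -> in agreement
step 4: r2 = 0 - -4 = 4 -> confirmed correct
step 5: r2 = -6 -> verified
step 6: r1 = 0 - -4 = 4 -> no discrepancy
step 7: r3 = -6 -> matches
step 8: r2 = -6 + 4 = -2 -> consistent with the record
step 9: r2 = -(-2) = 2 -> a discrepancy with the record
The earliest wrong entry is at step 9: it should read r2 = 2.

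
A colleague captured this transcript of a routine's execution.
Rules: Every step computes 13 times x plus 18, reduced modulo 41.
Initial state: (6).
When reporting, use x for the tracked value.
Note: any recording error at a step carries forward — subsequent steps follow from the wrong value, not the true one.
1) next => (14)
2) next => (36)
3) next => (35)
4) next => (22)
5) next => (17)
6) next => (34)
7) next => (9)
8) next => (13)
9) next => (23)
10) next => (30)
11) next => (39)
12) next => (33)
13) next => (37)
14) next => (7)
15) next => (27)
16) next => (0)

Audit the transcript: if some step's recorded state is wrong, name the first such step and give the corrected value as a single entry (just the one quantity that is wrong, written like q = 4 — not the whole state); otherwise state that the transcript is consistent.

step 8, x = 12

Step 1: x = (13*6 + 18) mod 41 = 14 — no discrepancy.
Step 2: x = (13*14 + 18) mod 41 = 36 — in agreement.
Step 3: x = (13*36 + 18) mod 41 = 35 — in agreement.
Step 4: x = (13*35 + 18) mod 41 = 22 — verified.
Step 5: x = (13*22 + 18) mod 41 = 17 — checks out.
Step 6: x = (13*17 + 18) mod 41 = 34 — no discrepancy.
Step 7: x = (13*34 + 18) mod 41 = 9 — consistent with the transcript.
Step 8: x = (13*9 + 18) mod 41 = 12 — the transcript disagrees here.
Conclusion: step 8 carries the first error; the entry should be x = 12.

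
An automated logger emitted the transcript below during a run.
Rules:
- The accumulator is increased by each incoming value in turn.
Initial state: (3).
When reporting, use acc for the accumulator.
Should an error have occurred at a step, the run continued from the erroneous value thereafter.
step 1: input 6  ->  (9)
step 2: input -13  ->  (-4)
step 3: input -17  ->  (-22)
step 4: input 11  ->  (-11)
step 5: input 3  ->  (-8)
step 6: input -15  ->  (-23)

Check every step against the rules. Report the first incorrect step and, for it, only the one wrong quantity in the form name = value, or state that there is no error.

step 3, acc = -21

Recomputing the run from the initial state:
step 1: acc = 9
step 2: acc = -4
step 3: acc = -21
step 4: acc = -10
step 5: acc = -7
step 6: acc = -22
The first disagreement with the transcript is at step 3, where the value should be acc = -21.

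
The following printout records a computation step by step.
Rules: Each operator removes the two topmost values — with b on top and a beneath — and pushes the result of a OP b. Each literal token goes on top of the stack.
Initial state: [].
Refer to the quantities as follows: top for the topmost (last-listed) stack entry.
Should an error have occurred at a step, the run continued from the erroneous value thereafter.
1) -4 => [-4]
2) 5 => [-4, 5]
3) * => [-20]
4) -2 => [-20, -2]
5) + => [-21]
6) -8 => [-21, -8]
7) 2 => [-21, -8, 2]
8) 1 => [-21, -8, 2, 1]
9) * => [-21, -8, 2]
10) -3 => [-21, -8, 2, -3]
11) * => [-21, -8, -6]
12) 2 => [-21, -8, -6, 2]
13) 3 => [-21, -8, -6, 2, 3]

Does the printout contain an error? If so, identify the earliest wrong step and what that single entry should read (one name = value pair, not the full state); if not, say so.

Step 1: push -4: top = -4 — in agreement.
Step 2: push 5: top = 5 — in agreement.
Step 3: -4 * 5 = -20 — agrees with the printout.
Step 4: push -2: top = -2 — checks out.
Step 5: -20 + -2 = -22 — not what was recorded.
So the first discrepancy is step 5, where the right value is top = -22.

step 5, top = -22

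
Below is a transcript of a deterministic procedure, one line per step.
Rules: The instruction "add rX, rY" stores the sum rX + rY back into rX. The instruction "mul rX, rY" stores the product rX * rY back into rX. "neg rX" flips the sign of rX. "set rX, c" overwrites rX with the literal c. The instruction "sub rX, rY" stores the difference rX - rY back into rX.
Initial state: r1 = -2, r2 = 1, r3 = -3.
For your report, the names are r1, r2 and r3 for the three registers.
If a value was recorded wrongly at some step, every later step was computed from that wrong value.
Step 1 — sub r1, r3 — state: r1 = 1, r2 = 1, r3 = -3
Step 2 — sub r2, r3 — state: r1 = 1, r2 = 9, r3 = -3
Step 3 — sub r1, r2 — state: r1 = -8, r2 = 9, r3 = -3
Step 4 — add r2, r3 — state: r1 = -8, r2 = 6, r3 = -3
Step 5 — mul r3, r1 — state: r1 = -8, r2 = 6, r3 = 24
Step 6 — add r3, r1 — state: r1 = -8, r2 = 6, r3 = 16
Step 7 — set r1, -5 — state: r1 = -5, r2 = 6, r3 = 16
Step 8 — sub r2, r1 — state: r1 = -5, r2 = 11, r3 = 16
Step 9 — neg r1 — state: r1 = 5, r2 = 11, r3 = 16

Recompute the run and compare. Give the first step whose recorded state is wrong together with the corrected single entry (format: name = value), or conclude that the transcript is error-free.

step 2, r2 = 4

Step 1: r1 = -2 - -3 = 1 — consistent with the transcript.
Step 2: r2 = 1 - -3 = 4 — first mismatch against the transcript.
First incorrect step: 2; the correct value is r2 = 4.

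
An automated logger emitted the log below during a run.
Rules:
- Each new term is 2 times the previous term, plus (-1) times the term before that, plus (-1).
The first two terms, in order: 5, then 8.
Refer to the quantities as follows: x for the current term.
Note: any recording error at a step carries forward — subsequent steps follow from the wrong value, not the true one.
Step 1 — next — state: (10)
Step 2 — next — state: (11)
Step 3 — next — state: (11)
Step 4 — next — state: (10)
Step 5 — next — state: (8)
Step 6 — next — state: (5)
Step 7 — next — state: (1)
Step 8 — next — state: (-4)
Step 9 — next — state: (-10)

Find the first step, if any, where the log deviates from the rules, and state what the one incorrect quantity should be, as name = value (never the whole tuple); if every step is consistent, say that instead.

no error

1. x = 2*(8) + (-1)*(5) + (-1) = 10 (no discrepancy)
2. x = 2*(10) + (-1)*(8) + (-1) = 11 (confirmed correct)
3. x = 2*(11) + (-1)*(10) + (-1) = 11 (confirmed correct)
4. x = 2*(11) + (-1)*(11) + (-1) = 10 (confirmed correct)
5. x = 2*(10) + (-1)*(11) + (-1) = 8 (consistent with the log)
6. x = 2*(8) + (-1)*(10) + (-1) = 5 (consistent with the log)
7. x = 2*(5) + (-1)*(8) + (-1) = 1 (agrees with the log)
8. x = 2*(1) + (-1)*(5) + (-1) = -4 (checks out)
9. x = 2*(-4) + (-1)*(1) + (-1) = -10 (same as recorded)
No step deviates from the rules.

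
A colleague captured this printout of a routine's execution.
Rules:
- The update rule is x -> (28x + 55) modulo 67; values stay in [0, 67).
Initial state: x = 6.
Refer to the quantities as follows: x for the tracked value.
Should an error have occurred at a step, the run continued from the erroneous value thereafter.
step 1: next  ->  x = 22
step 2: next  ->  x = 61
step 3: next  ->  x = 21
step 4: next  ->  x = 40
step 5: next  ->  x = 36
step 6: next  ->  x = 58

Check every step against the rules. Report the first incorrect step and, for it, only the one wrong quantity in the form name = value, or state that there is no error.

Recomputing the run from the initial state:
step 1: x = 22
step 2: x = 1
step 3: x = 16
step 4: x = 34
step 5: x = 2
step 6: x = 44
The first disagreement with the printout is at step 2, where the value should be x = 1.

step 2, x = 1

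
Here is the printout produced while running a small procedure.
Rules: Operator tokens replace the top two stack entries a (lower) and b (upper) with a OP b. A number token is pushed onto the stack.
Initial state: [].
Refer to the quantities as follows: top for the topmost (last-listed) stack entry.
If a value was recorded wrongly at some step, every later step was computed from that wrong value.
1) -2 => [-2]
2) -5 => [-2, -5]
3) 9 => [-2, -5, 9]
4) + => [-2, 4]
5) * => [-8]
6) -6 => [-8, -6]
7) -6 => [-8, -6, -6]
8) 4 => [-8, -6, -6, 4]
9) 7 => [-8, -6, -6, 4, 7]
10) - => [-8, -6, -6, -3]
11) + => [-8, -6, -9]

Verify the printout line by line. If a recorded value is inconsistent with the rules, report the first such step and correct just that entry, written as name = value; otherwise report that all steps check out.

no error

Recomputing the run from the initial state:
step 1: [-2]
step 2: [-2, -5]
step 3: [-2, -5, 9]
step 4: [-2, 4]
step 5: [-8]
step 6: [-8, -6]
step 7: [-8, -6, -6]
step 8: [-8, -6, -6, 4]
step 9: [-8, -6, -6, 4, 7]
step 10: [-8, -6, -6, -3]
step 11: [-8, -6, -9]
This matches the printout at every step.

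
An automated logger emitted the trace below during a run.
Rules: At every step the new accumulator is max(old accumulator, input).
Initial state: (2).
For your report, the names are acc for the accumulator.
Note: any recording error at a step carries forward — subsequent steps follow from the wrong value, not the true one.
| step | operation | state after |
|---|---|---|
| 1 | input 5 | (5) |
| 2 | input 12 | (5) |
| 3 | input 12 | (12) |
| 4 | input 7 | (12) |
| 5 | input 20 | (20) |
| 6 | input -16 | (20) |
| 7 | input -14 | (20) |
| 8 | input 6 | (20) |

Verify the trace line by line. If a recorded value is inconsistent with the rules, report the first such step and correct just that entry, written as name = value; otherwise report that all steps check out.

step 2, acc = 12

step 1: acc = max(2, 5) = 5 -> in agreement
step 2: acc = max(5, 12) = 12 -> this is not what the trace shows
Step 2 is the first one off; corrected, acc = 12.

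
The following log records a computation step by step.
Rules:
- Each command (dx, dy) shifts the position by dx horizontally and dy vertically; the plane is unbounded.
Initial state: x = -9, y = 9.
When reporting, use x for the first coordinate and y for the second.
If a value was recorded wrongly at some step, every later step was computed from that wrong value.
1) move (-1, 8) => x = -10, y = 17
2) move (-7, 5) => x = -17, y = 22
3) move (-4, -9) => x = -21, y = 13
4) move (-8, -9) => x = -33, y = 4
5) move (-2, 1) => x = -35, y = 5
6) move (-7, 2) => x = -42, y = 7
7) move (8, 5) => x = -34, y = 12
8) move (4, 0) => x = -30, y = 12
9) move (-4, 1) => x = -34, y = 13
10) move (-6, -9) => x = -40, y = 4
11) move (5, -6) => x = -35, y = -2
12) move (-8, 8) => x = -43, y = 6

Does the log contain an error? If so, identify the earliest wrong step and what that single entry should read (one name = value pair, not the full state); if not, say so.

Step 1: x = -9 + (-1) = -10, y = 9 + (8) = 17 — agrees with the log.
Step 2: x = -10 + (-7) = -17, y = 17 + (5) = 22 — no discrepancy.
Step 3: x = -17 + (-4) = -21, y = 22 + (-9) = 13 — consistent with the log.
Step 4: x = -21 + (-8) = -29, y = 13 + (-9) = 4 — the log has a different value.
First incorrect step: 4; the correct value is x = -29.

step 4, x = -29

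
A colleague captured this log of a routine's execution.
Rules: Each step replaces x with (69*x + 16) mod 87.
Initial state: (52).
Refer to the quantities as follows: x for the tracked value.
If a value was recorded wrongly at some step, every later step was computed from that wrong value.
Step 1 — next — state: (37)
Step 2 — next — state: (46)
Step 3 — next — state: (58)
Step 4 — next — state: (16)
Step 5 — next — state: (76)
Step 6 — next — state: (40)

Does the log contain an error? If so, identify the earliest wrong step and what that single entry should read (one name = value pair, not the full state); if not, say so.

no error

Step 1: x = (69*52 + 16) mod 87 = 37 — matches.
Step 2: x = (69*37 + 16) mod 87 = 46 — confirmed correct.
Step 3: x = (69*46 + 16) mod 87 = 58 — checks out.
Step 4: x = (69*58 + 16) mod 87 = 16 — matches.
Step 5: x = (69*16 + 16) mod 87 = 76 — exactly as logged.
Step 6: x = (69*76 + 16) mod 87 = 40 — matches.
No step deviates from the rules.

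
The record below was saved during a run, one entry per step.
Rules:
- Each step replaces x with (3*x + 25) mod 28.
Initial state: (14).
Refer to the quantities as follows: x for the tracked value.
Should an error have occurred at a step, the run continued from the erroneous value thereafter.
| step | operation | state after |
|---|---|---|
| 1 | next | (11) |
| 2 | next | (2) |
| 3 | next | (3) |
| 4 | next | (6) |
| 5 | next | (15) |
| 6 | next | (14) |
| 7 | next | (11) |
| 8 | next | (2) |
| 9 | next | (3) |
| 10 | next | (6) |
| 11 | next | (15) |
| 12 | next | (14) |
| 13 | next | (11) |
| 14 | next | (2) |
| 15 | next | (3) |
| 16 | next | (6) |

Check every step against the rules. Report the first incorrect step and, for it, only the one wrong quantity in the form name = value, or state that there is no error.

no error

step 1: x = (3*14 + 25) mod 28 = 11 -> confirmed correct
step 2: x = (3*11 + 25) mod 28 = 2 -> confirmed correct
step 3: x = (3*2 + 25) mod 28 = 3 -> in agreement
step 4: x = (3*3 + 25) mod 28 = 6 -> matches
step 5: x = (3*6 + 25) mod 28 = 15 -> confirmed correct
step 6: x = (3*15 + 25) mod 28 = 14 -> matches
step 7: x = (3*14 + 25) mod 28 = 11 -> agrees with the record
step 8: x = (3*11 + 25) mod 28 = 2 -> in agreement
step 9: x = (3*2 + 25) mod 28 = 3 -> matches
step 10: x = (3*3 + 25) mod 28 = 6 -> consistent with the record
step 11: x = (3*6 + 25) mod 28 = 15 -> exactly as logged
step 12: x = (3*15 + 25) mod 28 = 14 -> matches
step 13: x = (3*14 + 25) mod 28 = 11 -> agrees with the record
step 14: x = (3*11 + 25) mod 28 = 2 -> matches
step 15: x = (3*2 + 25) mod 28 = 3 -> same as recorded
step 16: x = (3*3 + 25) mod 28 = 6 -> in agreement
All entries verified; no error found.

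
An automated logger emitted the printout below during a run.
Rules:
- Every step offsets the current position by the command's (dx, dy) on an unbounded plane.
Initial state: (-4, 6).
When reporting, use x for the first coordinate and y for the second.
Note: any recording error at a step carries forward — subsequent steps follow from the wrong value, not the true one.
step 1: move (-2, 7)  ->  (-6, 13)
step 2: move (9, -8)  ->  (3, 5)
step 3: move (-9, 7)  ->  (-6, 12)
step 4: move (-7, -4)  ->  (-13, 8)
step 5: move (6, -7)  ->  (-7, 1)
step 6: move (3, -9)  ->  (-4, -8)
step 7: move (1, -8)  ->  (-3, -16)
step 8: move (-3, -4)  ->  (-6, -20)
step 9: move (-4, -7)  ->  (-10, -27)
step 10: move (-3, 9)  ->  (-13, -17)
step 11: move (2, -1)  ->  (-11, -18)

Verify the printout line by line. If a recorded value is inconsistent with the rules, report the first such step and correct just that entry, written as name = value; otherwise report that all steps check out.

step 10, y = -18

Recomputing the run from the initial state:
step 1: x = -6, y = 13
step 2: x = 3, y = 5
step 3: x = -6, y = 12
step 4: x = -13, y = 8
step 5: x = -7, y = 1
step 6: x = -4, y = -8
step 7: x = -3, y = -16
step 8: x = -6, y = -20
step 9: x = -10, y = -27
step 10: x = -13, y = -18
step 11: x = -11, y = -19
The first disagreement with the printout is at step 10, where the value should be y = -18.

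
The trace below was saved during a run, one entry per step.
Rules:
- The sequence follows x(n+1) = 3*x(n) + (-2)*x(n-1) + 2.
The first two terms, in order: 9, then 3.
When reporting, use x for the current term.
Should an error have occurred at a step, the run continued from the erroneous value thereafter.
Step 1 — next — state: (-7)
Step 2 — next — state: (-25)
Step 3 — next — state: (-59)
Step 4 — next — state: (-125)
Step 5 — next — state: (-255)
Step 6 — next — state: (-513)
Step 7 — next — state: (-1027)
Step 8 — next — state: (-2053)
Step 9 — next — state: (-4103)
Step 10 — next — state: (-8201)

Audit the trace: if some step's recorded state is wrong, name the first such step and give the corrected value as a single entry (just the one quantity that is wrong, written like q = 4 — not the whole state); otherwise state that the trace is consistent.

Recomputing the run from the initial state:
step 1: x = -7
step 2: x = -25
step 3: x = -59
step 4: x = -125
step 5: x = -255
step 6: x = -513
step 7: x = -1027
step 8: x = -2053
step 9: x = -4103
step 10: x = -8201
This matches the trace at every step.

no error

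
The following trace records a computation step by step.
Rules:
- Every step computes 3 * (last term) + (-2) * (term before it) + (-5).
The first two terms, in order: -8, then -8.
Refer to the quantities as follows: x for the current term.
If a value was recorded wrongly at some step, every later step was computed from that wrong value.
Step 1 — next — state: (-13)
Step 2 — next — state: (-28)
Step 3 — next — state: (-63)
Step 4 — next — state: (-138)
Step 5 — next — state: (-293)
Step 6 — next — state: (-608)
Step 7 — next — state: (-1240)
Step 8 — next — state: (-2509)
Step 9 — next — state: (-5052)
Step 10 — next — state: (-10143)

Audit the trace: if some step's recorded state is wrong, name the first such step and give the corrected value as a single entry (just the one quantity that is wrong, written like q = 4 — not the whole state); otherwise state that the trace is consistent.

step 7, x = -1243

Recomputing the run from the initial state:
step 1: x = -13
step 2: x = -28
step 3: x = -63
step 4: x = -138
step 5: x = -293
step 6: x = -608
step 7: x = -1243
step 8: x = -2518
step 9: x = -5073
step 10: x = -10188
The first disagreement with the trace is at step 7, where the value should be x = -1243.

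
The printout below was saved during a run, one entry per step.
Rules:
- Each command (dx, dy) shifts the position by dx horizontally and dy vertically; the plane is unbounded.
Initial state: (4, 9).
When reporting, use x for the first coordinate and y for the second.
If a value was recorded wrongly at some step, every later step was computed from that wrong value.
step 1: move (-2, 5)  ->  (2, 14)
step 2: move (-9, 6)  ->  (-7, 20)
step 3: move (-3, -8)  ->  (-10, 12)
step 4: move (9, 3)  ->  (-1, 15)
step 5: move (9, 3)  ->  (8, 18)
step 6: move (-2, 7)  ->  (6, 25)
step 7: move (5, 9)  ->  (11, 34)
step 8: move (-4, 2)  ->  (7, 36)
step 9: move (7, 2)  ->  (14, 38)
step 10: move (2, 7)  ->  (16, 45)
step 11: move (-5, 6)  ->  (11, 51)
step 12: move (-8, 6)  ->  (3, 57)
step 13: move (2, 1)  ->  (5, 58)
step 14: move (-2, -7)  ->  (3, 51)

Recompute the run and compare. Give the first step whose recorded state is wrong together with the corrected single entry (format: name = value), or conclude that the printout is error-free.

1. x = 4 + (-2) = 2, y = 9 + (5) = 14 (in agreement)
2. x = 2 + (-9) = -7, y = 14 + (6) = 20 (in agreement)
3. x = -7 + (-3) = -10, y = 20 + (-8) = 12 (agrees with the printout)
4. x = -10 + (9) = -1, y = 12 + (3) = 15 (consistent with the printout)
5. x = -1 + (9) = 8, y = 15 + (3) = 18 (verified)
6. x = 8 + (-2) = 6, y = 18 + (7) = 25 (in agreement)
7. x = 6 + (5) = 11, y = 25 + (9) = 34 (verified)
8. x = 11 + (-4) = 7, y = 34 + (2) = 36 (consistent with the printout)
9. x = 7 + (7) = 14, y = 36 + (2) = 38 (matches)
10. x = 14 + (2) = 16, y = 38 + (7) = 45 (in agreement)
11. x = 16 + (-5) = 11, y = 45 + (6) = 51 (exactly as logged)
12. x = 11 + (-8) = 3, y = 51 + (6) = 57 (same as recorded)
13. x = 3 + (2) = 5, y = 57 + (1) = 58 (exactly as logged)
14. x = 5 + (-2) = 3, y = 58 + (-7) = 51 (verified)
The recomputation confirms every line.

no error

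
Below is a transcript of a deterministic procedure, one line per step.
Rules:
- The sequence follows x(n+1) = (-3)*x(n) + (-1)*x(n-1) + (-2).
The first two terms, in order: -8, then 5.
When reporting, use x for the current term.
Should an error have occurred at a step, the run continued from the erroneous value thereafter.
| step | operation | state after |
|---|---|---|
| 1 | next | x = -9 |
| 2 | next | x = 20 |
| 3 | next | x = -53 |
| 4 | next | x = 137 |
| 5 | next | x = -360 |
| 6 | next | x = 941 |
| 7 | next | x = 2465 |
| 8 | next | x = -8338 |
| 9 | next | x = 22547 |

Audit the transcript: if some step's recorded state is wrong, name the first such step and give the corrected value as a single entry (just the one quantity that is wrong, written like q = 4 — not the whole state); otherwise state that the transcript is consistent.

step 7, x = -2465

Recomputing the run from the initial state:
step 1: x = -9
step 2: x = 20
step 3: x = -53
step 4: x = 137
step 5: x = -360
step 6: x = 941
step 7: x = -2465
step 8: x = 6452
step 9: x = -16893
The first disagreement with the transcript is at step 7, where the value should be x = -2465.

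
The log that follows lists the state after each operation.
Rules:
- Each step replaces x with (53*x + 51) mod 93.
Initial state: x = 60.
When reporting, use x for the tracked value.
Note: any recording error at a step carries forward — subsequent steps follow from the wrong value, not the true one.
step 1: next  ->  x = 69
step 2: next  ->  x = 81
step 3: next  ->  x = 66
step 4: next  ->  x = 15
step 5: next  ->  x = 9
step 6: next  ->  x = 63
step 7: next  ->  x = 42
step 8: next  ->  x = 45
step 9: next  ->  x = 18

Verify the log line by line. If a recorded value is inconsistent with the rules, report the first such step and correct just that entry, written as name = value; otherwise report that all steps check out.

no error

Recomputing the run from the initial state:
step 1: x = 69
step 2: x = 81
step 3: x = 66
step 4: x = 15
step 5: x = 9
step 6: x = 63
step 7: x = 42
step 8: x = 45
step 9: x = 18
This matches the log at every step.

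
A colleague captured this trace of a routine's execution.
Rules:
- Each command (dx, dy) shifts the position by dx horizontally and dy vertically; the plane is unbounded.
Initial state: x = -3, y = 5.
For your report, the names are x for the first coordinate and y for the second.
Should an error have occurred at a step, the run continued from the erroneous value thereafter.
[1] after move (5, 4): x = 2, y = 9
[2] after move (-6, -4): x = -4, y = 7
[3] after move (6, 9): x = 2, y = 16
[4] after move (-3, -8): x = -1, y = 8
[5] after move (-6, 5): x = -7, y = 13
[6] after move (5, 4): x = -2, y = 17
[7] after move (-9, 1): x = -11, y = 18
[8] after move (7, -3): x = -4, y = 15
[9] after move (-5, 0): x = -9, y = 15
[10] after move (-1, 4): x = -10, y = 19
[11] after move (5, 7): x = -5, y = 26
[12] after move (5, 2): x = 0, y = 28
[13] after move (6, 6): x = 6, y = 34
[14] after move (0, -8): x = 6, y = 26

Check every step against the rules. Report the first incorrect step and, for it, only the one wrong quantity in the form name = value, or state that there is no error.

step 2, y = 5

Recomputing the run from the initial state:
step 1: x = 2, y = 9
step 2: x = -4, y = 5
step 3: x = 2, y = 14
step 4: x = -1, y = 6
step 5: x = -7, y = 11
step 6: x = -2, y = 15
step 7: x = -11, y = 16
step 8: x = -4, y = 13
step 9: x = -9, y = 13
step 10: x = -10, y = 17
step 11: x = -5, y = 24
step 12: x = 0, y = 26
step 13: x = 6, y = 32
step 14: x = 6, y = 24
The first disagreement with the trace is at step 2, where the value should be y = 5.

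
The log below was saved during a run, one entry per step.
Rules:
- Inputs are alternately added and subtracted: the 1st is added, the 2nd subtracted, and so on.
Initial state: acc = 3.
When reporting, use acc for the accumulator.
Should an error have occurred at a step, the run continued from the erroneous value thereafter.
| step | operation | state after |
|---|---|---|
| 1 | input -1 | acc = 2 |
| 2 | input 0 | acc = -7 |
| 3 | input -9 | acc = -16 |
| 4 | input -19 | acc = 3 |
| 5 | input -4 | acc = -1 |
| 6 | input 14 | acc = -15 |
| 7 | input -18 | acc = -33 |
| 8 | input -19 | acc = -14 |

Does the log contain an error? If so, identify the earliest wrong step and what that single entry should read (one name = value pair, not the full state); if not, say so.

Recomputing the run from the initial state:
step 1: acc = 2
step 2: acc = 2
step 3: acc = -7
step 4: acc = 12
step 5: acc = 8
step 6: acc = -6
step 7: acc = -24
step 8: acc = -5
The first disagreement with the log is at step 2, where the value should be acc = 2.

step 2, acc = 2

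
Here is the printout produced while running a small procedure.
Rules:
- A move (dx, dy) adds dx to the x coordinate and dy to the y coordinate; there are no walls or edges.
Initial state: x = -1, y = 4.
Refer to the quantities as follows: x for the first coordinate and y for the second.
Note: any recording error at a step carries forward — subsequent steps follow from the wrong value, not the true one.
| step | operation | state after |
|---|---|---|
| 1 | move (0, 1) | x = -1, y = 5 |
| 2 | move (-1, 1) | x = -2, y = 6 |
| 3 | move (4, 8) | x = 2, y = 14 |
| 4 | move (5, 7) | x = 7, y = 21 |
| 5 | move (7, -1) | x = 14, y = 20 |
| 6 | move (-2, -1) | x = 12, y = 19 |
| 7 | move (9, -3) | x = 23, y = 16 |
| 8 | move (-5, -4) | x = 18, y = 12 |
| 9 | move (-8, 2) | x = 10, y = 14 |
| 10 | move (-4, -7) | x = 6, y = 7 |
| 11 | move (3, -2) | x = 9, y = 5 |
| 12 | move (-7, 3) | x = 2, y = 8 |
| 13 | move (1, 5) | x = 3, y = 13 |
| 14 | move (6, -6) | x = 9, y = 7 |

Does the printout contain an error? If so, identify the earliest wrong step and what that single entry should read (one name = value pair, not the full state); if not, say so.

step 7, x = 21

Recomputing the run from the initial state:
step 1: x = -1, y = 5
step 2: x = -2, y = 6
step 3: x = 2, y = 14
step 4: x = 7, y = 21
step 5: x = 14, y = 20
step 6: x = 12, y = 19
step 7: x = 21, y = 16
step 8: x = 16, y = 12
step 9: x = 8, y = 14
step 10: x = 4, y = 7
step 11: x = 7, y = 5
step 12: x = 0, y = 8
step 13: x = 1, y = 13
step 14: x = 7, y = 7
The first disagreement with the printout is at step 7, where the value should be x = 21.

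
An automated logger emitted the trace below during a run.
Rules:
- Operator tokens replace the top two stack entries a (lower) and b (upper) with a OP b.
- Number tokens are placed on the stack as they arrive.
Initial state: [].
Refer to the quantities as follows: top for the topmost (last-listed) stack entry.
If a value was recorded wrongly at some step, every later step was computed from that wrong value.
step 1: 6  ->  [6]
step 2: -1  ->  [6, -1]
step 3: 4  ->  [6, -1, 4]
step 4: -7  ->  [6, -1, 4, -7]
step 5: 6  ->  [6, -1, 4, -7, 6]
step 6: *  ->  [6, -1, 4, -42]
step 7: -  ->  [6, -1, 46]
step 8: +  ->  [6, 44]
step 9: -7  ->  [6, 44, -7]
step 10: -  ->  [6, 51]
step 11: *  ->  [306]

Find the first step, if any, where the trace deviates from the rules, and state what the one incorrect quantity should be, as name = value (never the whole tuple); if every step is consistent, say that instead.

step 8, top = 45

Recomputing the run from the initial state:
step 1: [6]
step 2: [6, -1]
step 3: [6, -1, 4]
step 4: [6, -1, 4, -7]
step 5: [6, -1, 4, -7, 6]
step 6: [6, -1, 4, -42]
step 7: [6, -1, 46]
step 8: [6, 45]
step 9: [6, 45, -7]
step 10: [6, 52]
step 11: [312]
The first disagreement with the trace is at step 8, where the value should be top = 45.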